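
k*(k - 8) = k^2 - 8*k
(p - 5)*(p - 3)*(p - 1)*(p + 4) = p^4 - 5*p^3 - 13*p^2 + 77*p - 60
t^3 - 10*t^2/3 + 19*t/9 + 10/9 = (t - 2)*(t - 5/3)*(t + 1/3)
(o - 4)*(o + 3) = o^2 - o - 12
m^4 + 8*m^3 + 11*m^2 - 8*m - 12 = (m - 1)*(m + 1)*(m + 2)*(m + 6)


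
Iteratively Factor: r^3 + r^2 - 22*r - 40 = (r - 5)*(r^2 + 6*r + 8) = (r - 5)*(r + 4)*(r + 2)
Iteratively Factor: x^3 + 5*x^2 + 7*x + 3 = (x + 1)*(x^2 + 4*x + 3) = (x + 1)*(x + 3)*(x + 1)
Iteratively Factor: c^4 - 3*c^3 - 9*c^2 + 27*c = (c - 3)*(c^3 - 9*c) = c*(c - 3)*(c^2 - 9) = c*(c - 3)^2*(c + 3)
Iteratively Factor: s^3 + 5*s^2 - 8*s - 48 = (s - 3)*(s^2 + 8*s + 16) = (s - 3)*(s + 4)*(s + 4)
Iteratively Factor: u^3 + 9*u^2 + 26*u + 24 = (u + 4)*(u^2 + 5*u + 6) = (u + 2)*(u + 4)*(u + 3)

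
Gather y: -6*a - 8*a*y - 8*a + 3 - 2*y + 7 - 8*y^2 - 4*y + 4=-14*a - 8*y^2 + y*(-8*a - 6) + 14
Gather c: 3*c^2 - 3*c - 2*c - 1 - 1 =3*c^2 - 5*c - 2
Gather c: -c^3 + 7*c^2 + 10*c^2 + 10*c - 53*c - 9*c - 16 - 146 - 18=-c^3 + 17*c^2 - 52*c - 180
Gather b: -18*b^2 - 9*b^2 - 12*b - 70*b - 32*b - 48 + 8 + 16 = -27*b^2 - 114*b - 24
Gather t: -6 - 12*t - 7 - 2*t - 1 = -14*t - 14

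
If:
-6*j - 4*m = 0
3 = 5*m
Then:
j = -2/5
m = 3/5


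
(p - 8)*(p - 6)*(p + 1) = p^3 - 13*p^2 + 34*p + 48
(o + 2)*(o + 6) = o^2 + 8*o + 12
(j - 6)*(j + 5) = j^2 - j - 30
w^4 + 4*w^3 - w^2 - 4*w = w*(w - 1)*(w + 1)*(w + 4)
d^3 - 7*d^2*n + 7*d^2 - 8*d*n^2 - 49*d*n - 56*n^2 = (d + 7)*(d - 8*n)*(d + n)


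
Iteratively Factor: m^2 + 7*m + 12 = (m + 4)*(m + 3)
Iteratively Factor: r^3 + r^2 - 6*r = (r - 2)*(r^2 + 3*r) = r*(r - 2)*(r + 3)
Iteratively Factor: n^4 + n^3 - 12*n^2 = (n + 4)*(n^3 - 3*n^2) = n*(n + 4)*(n^2 - 3*n) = n*(n - 3)*(n + 4)*(n)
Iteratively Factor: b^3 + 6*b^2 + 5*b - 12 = (b + 3)*(b^2 + 3*b - 4) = (b + 3)*(b + 4)*(b - 1)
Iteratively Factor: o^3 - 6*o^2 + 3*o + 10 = (o - 5)*(o^2 - o - 2) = (o - 5)*(o + 1)*(o - 2)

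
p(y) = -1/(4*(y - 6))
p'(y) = 1/(4*(y - 6)^2)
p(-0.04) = 0.04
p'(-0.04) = 0.01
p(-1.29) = 0.03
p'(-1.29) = 0.00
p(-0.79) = 0.04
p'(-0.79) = 0.01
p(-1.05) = 0.04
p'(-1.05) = 0.01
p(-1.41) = 0.03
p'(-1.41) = 0.00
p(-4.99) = 0.02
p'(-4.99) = 0.00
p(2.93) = 0.08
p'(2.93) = 0.03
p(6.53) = -0.47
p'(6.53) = 0.89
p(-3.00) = 0.03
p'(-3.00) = 0.00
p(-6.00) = 0.02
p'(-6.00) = 0.00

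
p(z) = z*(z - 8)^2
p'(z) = z*(2*z - 16) + (z - 8)^2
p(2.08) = 72.90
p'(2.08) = 10.42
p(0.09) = 5.63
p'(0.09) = 61.14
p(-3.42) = -446.02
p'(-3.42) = 208.53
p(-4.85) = -800.84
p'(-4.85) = 289.77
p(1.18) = 54.88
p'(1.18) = 30.42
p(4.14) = 61.68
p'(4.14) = -17.06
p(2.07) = 72.79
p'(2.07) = 10.61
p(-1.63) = -151.16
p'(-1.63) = 124.13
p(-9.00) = -2601.00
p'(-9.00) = 595.00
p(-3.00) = -363.00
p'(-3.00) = 187.00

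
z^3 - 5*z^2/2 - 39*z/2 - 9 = (z - 6)*(z + 1/2)*(z + 3)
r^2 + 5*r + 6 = (r + 2)*(r + 3)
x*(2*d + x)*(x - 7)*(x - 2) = 2*d*x^3 - 18*d*x^2 + 28*d*x + x^4 - 9*x^3 + 14*x^2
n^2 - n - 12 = (n - 4)*(n + 3)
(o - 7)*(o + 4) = o^2 - 3*o - 28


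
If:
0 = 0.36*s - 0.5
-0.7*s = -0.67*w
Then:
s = 1.39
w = 1.45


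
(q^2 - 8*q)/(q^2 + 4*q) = (q - 8)/(q + 4)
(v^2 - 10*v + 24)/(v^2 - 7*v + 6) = (v - 4)/(v - 1)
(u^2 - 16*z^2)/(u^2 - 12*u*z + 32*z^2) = (-u - 4*z)/(-u + 8*z)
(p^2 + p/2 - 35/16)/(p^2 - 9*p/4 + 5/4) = (p + 7/4)/(p - 1)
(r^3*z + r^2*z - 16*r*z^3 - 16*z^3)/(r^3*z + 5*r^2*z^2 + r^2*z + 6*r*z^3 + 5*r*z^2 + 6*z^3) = (r^2 - 16*z^2)/(r^2 + 5*r*z + 6*z^2)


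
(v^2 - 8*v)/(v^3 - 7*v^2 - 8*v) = 1/(v + 1)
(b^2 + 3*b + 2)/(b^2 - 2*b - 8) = (b + 1)/(b - 4)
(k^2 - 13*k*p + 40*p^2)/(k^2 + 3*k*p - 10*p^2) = (k^2 - 13*k*p + 40*p^2)/(k^2 + 3*k*p - 10*p^2)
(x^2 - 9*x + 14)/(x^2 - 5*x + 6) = (x - 7)/(x - 3)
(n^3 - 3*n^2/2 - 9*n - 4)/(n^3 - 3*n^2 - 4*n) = (n^2 + 5*n/2 + 1)/(n*(n + 1))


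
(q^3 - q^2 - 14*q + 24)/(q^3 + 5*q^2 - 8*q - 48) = (q - 2)/(q + 4)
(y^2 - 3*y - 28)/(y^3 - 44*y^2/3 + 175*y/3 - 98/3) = 3*(y + 4)/(3*y^2 - 23*y + 14)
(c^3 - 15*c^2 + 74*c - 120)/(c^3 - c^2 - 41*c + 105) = (c^2 - 10*c + 24)/(c^2 + 4*c - 21)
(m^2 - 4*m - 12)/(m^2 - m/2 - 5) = 2*(m - 6)/(2*m - 5)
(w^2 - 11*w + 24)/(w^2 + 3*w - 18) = (w - 8)/(w + 6)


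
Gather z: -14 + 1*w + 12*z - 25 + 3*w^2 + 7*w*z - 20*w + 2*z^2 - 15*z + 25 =3*w^2 - 19*w + 2*z^2 + z*(7*w - 3) - 14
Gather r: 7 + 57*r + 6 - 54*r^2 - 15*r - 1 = -54*r^2 + 42*r + 12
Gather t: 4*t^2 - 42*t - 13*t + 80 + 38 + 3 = 4*t^2 - 55*t + 121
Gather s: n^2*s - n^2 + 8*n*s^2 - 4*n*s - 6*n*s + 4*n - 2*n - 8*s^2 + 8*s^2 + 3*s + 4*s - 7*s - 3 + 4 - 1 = -n^2 + 8*n*s^2 + 2*n + s*(n^2 - 10*n)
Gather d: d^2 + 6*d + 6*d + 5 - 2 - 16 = d^2 + 12*d - 13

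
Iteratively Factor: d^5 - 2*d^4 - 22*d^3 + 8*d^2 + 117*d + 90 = (d + 3)*(d^4 - 5*d^3 - 7*d^2 + 29*d + 30) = (d - 5)*(d + 3)*(d^3 - 7*d - 6) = (d - 5)*(d - 3)*(d + 3)*(d^2 + 3*d + 2) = (d - 5)*(d - 3)*(d + 2)*(d + 3)*(d + 1)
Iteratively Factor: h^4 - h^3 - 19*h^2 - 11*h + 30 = (h + 3)*(h^3 - 4*h^2 - 7*h + 10) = (h + 2)*(h + 3)*(h^2 - 6*h + 5) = (h - 5)*(h + 2)*(h + 3)*(h - 1)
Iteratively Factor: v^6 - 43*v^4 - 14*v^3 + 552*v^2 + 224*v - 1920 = (v - 4)*(v^5 + 4*v^4 - 27*v^3 - 122*v^2 + 64*v + 480) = (v - 5)*(v - 4)*(v^4 + 9*v^3 + 18*v^2 - 32*v - 96) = (v - 5)*(v - 4)*(v + 3)*(v^3 + 6*v^2 - 32) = (v - 5)*(v - 4)*(v + 3)*(v + 4)*(v^2 + 2*v - 8) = (v - 5)*(v - 4)*(v - 2)*(v + 3)*(v + 4)*(v + 4)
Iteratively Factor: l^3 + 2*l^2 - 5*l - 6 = (l + 1)*(l^2 + l - 6) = (l + 1)*(l + 3)*(l - 2)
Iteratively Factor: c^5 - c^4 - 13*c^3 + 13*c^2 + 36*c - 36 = (c - 2)*(c^4 + c^3 - 11*c^2 - 9*c + 18) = (c - 2)*(c - 1)*(c^3 + 2*c^2 - 9*c - 18) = (c - 3)*(c - 2)*(c - 1)*(c^2 + 5*c + 6) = (c - 3)*(c - 2)*(c - 1)*(c + 2)*(c + 3)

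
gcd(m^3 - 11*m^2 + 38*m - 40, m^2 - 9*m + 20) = m^2 - 9*m + 20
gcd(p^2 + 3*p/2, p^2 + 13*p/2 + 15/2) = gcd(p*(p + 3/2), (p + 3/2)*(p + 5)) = p + 3/2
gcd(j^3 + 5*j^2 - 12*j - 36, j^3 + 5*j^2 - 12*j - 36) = j^3 + 5*j^2 - 12*j - 36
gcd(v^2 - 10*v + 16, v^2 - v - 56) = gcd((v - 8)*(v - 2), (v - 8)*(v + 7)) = v - 8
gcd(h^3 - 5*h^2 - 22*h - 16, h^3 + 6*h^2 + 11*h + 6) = h^2 + 3*h + 2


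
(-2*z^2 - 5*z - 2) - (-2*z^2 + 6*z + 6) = -11*z - 8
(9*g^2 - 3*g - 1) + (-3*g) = 9*g^2 - 6*g - 1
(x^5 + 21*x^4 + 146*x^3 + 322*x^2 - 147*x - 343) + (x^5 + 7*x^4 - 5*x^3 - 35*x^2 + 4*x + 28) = 2*x^5 + 28*x^4 + 141*x^3 + 287*x^2 - 143*x - 315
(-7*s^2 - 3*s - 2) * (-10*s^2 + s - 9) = 70*s^4 + 23*s^3 + 80*s^2 + 25*s + 18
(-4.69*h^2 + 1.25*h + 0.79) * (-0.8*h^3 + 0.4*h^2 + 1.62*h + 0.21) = 3.752*h^5 - 2.876*h^4 - 7.7298*h^3 + 1.3561*h^2 + 1.5423*h + 0.1659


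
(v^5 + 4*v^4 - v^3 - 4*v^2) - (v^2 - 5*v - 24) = v^5 + 4*v^4 - v^3 - 5*v^2 + 5*v + 24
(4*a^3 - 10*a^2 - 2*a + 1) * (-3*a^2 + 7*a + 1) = -12*a^5 + 58*a^4 - 60*a^3 - 27*a^2 + 5*a + 1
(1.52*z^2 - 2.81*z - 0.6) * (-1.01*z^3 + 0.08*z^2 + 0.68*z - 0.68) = -1.5352*z^5 + 2.9597*z^4 + 1.4148*z^3 - 2.9924*z^2 + 1.5028*z + 0.408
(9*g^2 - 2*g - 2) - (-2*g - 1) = 9*g^2 - 1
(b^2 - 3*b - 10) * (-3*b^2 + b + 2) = -3*b^4 + 10*b^3 + 29*b^2 - 16*b - 20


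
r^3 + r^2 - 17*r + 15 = (r - 3)*(r - 1)*(r + 5)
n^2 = n^2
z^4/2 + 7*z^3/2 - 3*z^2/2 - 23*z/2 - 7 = (z/2 + 1/2)*(z - 2)*(z + 1)*(z + 7)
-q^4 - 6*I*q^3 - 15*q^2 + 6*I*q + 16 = (q - 2*I)*(q + 8*I)*(-I*q - I)*(-I*q + I)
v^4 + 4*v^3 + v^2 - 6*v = v*(v - 1)*(v + 2)*(v + 3)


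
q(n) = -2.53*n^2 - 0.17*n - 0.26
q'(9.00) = -45.71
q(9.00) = -206.72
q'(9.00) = -45.71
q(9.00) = -206.72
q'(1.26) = -6.55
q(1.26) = -4.49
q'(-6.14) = 30.90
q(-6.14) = -94.60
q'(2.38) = -12.21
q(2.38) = -15.00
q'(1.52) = -7.86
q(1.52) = -6.36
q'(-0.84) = 4.08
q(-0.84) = -1.90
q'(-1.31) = 6.46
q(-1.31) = -4.38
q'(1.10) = -5.74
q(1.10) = -3.51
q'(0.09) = -0.63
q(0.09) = -0.30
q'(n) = -5.06*n - 0.17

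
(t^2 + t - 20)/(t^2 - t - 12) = (t + 5)/(t + 3)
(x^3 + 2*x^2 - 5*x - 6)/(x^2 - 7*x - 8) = (x^2 + x - 6)/(x - 8)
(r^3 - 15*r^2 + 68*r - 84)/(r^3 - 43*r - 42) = (r^2 - 8*r + 12)/(r^2 + 7*r + 6)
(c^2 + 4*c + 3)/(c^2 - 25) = (c^2 + 4*c + 3)/(c^2 - 25)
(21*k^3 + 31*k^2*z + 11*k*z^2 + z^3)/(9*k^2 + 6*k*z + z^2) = (7*k^2 + 8*k*z + z^2)/(3*k + z)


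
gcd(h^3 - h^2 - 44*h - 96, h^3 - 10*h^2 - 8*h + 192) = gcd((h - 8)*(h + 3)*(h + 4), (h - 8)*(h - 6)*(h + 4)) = h^2 - 4*h - 32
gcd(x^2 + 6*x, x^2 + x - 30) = x + 6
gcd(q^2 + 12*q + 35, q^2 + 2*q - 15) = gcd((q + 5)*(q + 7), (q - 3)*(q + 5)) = q + 5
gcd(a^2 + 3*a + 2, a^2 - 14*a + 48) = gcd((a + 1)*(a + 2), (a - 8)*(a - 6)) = 1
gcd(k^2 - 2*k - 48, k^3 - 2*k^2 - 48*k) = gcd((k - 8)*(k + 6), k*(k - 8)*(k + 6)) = k^2 - 2*k - 48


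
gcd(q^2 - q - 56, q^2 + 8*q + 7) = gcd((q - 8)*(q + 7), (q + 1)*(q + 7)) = q + 7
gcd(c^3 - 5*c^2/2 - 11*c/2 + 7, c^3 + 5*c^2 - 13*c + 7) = c - 1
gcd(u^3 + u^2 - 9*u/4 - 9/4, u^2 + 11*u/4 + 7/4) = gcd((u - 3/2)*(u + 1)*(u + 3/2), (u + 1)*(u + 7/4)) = u + 1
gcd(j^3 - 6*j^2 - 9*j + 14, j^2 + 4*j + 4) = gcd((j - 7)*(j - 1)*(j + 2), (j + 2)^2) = j + 2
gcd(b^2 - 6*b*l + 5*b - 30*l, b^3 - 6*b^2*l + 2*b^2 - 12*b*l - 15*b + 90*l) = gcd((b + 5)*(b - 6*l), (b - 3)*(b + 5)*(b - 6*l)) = b^2 - 6*b*l + 5*b - 30*l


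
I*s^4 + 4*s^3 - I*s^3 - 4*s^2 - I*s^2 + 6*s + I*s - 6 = (s - 3*I)*(s - 2*I)*(s + I)*(I*s - I)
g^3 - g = g*(g - 1)*(g + 1)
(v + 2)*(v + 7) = v^2 + 9*v + 14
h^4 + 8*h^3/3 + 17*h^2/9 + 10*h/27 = h*(h + 1/3)*(h + 2/3)*(h + 5/3)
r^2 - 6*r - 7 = (r - 7)*(r + 1)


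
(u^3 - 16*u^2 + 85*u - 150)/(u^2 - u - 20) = (u^2 - 11*u + 30)/(u + 4)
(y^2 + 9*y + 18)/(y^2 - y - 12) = (y + 6)/(y - 4)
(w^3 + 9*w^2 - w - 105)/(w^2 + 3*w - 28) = (w^2 + 2*w - 15)/(w - 4)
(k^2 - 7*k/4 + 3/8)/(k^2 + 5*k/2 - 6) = (k - 1/4)/(k + 4)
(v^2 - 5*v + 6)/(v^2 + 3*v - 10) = (v - 3)/(v + 5)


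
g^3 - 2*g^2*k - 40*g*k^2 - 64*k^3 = (g - 8*k)*(g + 2*k)*(g + 4*k)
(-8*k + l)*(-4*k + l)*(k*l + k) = 32*k^3*l + 32*k^3 - 12*k^2*l^2 - 12*k^2*l + k*l^3 + k*l^2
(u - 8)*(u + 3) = u^2 - 5*u - 24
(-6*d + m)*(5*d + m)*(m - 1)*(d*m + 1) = -30*d^3*m^2 + 30*d^3*m - d^2*m^3 + d^2*m^2 - 30*d^2*m + 30*d^2 + d*m^4 - d*m^3 - d*m^2 + d*m + m^3 - m^2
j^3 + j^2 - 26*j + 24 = (j - 4)*(j - 1)*(j + 6)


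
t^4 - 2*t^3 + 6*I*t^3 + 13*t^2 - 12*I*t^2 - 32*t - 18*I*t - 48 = (t - 3)*(t + 1)*(t - 2*I)*(t + 8*I)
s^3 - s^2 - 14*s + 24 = (s - 3)*(s - 2)*(s + 4)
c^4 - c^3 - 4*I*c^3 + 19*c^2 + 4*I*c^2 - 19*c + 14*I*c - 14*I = (c - 1)*(c - 7*I)*(c + I)*(c + 2*I)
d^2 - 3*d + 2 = (d - 2)*(d - 1)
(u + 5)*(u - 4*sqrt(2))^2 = u^3 - 8*sqrt(2)*u^2 + 5*u^2 - 40*sqrt(2)*u + 32*u + 160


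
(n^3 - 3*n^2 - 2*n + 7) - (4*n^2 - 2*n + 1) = n^3 - 7*n^2 + 6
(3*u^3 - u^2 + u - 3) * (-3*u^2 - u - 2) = -9*u^5 - 8*u^3 + 10*u^2 + u + 6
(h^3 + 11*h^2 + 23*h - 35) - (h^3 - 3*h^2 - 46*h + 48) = 14*h^2 + 69*h - 83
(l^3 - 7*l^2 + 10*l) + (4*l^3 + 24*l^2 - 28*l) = 5*l^3 + 17*l^2 - 18*l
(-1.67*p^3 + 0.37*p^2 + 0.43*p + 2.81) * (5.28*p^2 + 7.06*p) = -8.8176*p^5 - 9.8366*p^4 + 4.8826*p^3 + 17.8726*p^2 + 19.8386*p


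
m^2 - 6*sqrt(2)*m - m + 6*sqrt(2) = (m - 1)*(m - 6*sqrt(2))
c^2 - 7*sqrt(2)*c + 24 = (c - 4*sqrt(2))*(c - 3*sqrt(2))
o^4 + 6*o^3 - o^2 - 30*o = o*(o - 2)*(o + 3)*(o + 5)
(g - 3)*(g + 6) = g^2 + 3*g - 18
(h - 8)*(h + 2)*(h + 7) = h^3 + h^2 - 58*h - 112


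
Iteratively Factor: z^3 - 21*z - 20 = (z - 5)*(z^2 + 5*z + 4) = (z - 5)*(z + 1)*(z + 4)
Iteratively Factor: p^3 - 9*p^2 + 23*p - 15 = (p - 1)*(p^2 - 8*p + 15) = (p - 3)*(p - 1)*(p - 5)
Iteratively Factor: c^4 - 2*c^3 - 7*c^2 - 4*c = (c)*(c^3 - 2*c^2 - 7*c - 4) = c*(c - 4)*(c^2 + 2*c + 1) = c*(c - 4)*(c + 1)*(c + 1)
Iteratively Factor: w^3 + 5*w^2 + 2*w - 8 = (w + 4)*(w^2 + w - 2) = (w + 2)*(w + 4)*(w - 1)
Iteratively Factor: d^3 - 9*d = (d - 3)*(d^2 + 3*d) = d*(d - 3)*(d + 3)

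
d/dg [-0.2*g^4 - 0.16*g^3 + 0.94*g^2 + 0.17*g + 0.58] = -0.8*g^3 - 0.48*g^2 + 1.88*g + 0.17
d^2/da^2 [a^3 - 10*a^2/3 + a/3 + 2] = 6*a - 20/3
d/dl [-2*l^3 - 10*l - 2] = -6*l^2 - 10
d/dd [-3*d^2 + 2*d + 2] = 2 - 6*d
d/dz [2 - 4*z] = -4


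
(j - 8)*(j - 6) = j^2 - 14*j + 48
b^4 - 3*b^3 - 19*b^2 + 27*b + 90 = (b - 5)*(b - 3)*(b + 2)*(b + 3)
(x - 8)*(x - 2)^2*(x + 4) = x^4 - 8*x^3 - 12*x^2 + 112*x - 128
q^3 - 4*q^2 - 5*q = q*(q - 5)*(q + 1)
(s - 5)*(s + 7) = s^2 + 2*s - 35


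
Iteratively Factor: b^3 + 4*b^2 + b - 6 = (b - 1)*(b^2 + 5*b + 6) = (b - 1)*(b + 2)*(b + 3)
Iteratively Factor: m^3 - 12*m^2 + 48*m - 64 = (m - 4)*(m^2 - 8*m + 16) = (m - 4)^2*(m - 4)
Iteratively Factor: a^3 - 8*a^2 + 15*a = (a - 5)*(a^2 - 3*a) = (a - 5)*(a - 3)*(a)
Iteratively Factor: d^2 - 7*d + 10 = (d - 2)*(d - 5)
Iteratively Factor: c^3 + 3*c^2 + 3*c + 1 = (c + 1)*(c^2 + 2*c + 1) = (c + 1)^2*(c + 1)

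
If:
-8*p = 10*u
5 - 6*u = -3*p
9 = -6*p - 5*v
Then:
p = -25/39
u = 20/39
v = -67/65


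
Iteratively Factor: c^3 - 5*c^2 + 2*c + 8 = (c - 2)*(c^2 - 3*c - 4) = (c - 2)*(c + 1)*(c - 4)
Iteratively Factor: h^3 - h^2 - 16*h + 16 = (h - 1)*(h^2 - 16) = (h - 4)*(h - 1)*(h + 4)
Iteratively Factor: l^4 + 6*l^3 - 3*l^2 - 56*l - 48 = (l + 4)*(l^3 + 2*l^2 - 11*l - 12) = (l + 4)^2*(l^2 - 2*l - 3) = (l + 1)*(l + 4)^2*(l - 3)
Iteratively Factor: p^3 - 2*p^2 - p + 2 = (p - 1)*(p^2 - p - 2) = (p - 1)*(p + 1)*(p - 2)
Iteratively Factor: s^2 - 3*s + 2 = (s - 1)*(s - 2)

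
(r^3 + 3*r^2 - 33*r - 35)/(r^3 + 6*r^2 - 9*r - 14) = (r - 5)/(r - 2)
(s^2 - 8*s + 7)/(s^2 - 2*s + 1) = (s - 7)/(s - 1)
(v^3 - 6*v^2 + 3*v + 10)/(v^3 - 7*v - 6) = (v^2 - 7*v + 10)/(v^2 - v - 6)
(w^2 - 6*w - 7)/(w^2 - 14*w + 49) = (w + 1)/(w - 7)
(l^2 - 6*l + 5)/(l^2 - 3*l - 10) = (l - 1)/(l + 2)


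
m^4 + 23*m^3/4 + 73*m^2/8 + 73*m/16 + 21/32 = (m + 1/4)*(m + 1/2)*(m + 3/2)*(m + 7/2)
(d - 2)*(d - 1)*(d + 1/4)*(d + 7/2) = d^4 + 3*d^3/4 - 67*d^2/8 + 39*d/8 + 7/4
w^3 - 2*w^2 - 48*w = w*(w - 8)*(w + 6)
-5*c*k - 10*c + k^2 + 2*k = (-5*c + k)*(k + 2)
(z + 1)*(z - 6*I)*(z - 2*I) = z^3 + z^2 - 8*I*z^2 - 12*z - 8*I*z - 12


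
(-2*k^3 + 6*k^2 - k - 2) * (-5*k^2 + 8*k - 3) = 10*k^5 - 46*k^4 + 59*k^3 - 16*k^2 - 13*k + 6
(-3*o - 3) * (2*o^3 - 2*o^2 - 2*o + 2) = -6*o^4 + 12*o^2 - 6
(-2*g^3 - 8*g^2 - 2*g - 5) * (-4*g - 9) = 8*g^4 + 50*g^3 + 80*g^2 + 38*g + 45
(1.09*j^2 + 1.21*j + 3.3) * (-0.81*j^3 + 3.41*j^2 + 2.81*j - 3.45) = -0.8829*j^5 + 2.7368*j^4 + 4.516*j^3 + 10.8926*j^2 + 5.0985*j - 11.385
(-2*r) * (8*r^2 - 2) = -16*r^3 + 4*r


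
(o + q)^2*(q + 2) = o^2*q + 2*o^2 + 2*o*q^2 + 4*o*q + q^3 + 2*q^2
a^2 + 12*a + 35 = (a + 5)*(a + 7)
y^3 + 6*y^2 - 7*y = y*(y - 1)*(y + 7)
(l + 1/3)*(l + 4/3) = l^2 + 5*l/3 + 4/9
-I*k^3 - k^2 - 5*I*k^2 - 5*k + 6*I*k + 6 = (k + 6)*(k - I)*(-I*k + I)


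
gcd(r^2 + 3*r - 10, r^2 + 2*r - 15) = r + 5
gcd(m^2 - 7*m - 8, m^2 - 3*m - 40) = m - 8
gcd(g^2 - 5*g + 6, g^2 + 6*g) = 1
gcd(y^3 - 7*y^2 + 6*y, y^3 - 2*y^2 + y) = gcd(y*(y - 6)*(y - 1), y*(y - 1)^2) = y^2 - y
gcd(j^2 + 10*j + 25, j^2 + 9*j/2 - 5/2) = j + 5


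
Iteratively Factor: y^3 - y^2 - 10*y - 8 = (y + 2)*(y^2 - 3*y - 4) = (y - 4)*(y + 2)*(y + 1)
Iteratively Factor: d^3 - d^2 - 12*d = (d - 4)*(d^2 + 3*d) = d*(d - 4)*(d + 3)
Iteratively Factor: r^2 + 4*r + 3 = (r + 1)*(r + 3)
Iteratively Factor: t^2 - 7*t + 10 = (t - 5)*(t - 2)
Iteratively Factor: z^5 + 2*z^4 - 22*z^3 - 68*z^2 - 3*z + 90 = (z - 1)*(z^4 + 3*z^3 - 19*z^2 - 87*z - 90) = (z - 1)*(z + 3)*(z^3 - 19*z - 30) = (z - 1)*(z + 2)*(z + 3)*(z^2 - 2*z - 15) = (z - 1)*(z + 2)*(z + 3)^2*(z - 5)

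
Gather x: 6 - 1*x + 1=7 - x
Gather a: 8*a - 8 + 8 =8*a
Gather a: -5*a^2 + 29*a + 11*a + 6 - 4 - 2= -5*a^2 + 40*a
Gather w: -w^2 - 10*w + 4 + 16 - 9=-w^2 - 10*w + 11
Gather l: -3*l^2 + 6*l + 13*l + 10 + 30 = -3*l^2 + 19*l + 40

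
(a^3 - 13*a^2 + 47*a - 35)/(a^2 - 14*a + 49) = (a^2 - 6*a + 5)/(a - 7)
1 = 1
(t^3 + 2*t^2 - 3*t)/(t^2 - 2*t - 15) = t*(t - 1)/(t - 5)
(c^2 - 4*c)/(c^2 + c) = (c - 4)/(c + 1)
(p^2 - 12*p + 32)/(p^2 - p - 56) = (p - 4)/(p + 7)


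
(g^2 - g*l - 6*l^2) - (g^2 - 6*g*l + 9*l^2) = 5*g*l - 15*l^2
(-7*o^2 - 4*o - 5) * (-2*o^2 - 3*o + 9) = 14*o^4 + 29*o^3 - 41*o^2 - 21*o - 45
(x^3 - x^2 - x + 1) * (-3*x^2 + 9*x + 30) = -3*x^5 + 12*x^4 + 24*x^3 - 42*x^2 - 21*x + 30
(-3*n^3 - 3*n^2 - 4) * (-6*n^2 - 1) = 18*n^5 + 18*n^4 + 3*n^3 + 27*n^2 + 4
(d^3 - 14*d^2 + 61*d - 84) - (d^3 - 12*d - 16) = -14*d^2 + 73*d - 68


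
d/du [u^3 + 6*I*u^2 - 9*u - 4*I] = 3*u^2 + 12*I*u - 9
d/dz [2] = 0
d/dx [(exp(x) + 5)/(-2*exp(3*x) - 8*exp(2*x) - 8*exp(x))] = (exp(2*x) + 15*exp(x)/2 + 5)*exp(-x)/(exp(3*x) + 6*exp(2*x) + 12*exp(x) + 8)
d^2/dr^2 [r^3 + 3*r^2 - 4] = 6*r + 6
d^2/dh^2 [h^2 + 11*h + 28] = 2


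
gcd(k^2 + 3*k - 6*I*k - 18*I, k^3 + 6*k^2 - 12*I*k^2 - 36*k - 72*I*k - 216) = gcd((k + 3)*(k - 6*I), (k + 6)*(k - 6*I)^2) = k - 6*I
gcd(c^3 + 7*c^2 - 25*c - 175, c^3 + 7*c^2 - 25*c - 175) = c^3 + 7*c^2 - 25*c - 175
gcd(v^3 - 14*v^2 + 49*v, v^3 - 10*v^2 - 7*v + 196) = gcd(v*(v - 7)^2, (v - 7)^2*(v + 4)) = v^2 - 14*v + 49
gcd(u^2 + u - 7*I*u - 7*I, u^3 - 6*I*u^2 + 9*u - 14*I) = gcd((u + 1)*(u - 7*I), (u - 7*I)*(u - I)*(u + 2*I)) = u - 7*I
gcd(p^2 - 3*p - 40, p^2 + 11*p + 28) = 1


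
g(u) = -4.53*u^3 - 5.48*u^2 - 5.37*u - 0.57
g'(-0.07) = -4.67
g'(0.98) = -29.16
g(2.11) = -78.85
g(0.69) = -8.37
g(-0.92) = 3.26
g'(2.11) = -89.00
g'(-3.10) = -101.99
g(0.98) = -15.36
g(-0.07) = -0.22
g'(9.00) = -1204.80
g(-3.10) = 98.37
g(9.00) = -3795.15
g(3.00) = -188.31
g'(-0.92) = -6.79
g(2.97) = -183.53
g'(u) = -13.59*u^2 - 10.96*u - 5.37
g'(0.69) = -19.40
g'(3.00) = -160.56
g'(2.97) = -157.80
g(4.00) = -399.65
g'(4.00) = -266.65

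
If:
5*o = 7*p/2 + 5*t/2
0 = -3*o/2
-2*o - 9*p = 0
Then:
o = 0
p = 0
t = 0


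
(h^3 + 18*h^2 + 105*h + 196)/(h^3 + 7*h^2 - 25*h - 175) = (h^2 + 11*h + 28)/(h^2 - 25)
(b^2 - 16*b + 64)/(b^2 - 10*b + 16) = (b - 8)/(b - 2)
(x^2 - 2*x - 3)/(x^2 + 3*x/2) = 2*(x^2 - 2*x - 3)/(x*(2*x + 3))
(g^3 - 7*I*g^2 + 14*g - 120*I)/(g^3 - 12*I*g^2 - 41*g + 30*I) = (g + 4*I)/(g - I)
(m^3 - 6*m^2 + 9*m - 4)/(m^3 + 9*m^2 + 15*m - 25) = (m^2 - 5*m + 4)/(m^2 + 10*m + 25)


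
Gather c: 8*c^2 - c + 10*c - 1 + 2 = 8*c^2 + 9*c + 1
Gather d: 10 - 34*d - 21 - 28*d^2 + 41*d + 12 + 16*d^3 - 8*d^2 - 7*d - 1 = 16*d^3 - 36*d^2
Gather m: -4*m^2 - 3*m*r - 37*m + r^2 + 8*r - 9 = -4*m^2 + m*(-3*r - 37) + r^2 + 8*r - 9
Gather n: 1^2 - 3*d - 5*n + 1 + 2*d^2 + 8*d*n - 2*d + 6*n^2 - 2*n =2*d^2 - 5*d + 6*n^2 + n*(8*d - 7) + 2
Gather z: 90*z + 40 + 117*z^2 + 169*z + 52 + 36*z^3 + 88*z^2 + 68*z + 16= 36*z^3 + 205*z^2 + 327*z + 108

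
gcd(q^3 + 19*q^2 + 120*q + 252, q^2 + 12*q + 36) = q^2 + 12*q + 36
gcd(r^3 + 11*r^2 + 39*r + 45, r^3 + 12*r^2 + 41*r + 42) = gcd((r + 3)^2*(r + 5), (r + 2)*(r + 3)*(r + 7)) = r + 3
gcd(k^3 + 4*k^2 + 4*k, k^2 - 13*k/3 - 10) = 1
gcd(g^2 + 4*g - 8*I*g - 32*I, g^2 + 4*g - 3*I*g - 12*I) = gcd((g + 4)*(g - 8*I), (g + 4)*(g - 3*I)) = g + 4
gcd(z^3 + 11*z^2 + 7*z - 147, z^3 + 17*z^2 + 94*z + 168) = z + 7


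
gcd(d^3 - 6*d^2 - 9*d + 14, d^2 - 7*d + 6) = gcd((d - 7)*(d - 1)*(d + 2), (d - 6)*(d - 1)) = d - 1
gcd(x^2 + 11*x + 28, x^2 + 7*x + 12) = x + 4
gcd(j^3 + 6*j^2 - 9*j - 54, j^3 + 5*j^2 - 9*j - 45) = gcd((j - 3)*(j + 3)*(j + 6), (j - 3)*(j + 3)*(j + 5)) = j^2 - 9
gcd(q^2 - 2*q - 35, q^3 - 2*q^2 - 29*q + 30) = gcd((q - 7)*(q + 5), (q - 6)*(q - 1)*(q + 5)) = q + 5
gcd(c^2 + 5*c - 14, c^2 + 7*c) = c + 7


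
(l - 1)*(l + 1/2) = l^2 - l/2 - 1/2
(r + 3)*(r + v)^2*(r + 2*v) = r^4 + 4*r^3*v + 3*r^3 + 5*r^2*v^2 + 12*r^2*v + 2*r*v^3 + 15*r*v^2 + 6*v^3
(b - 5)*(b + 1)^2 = b^3 - 3*b^2 - 9*b - 5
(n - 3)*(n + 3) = n^2 - 9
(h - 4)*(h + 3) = h^2 - h - 12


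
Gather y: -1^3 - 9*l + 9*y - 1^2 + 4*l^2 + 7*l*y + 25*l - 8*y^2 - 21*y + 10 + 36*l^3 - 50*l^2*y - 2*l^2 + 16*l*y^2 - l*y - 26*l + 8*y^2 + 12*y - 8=36*l^3 + 2*l^2 + 16*l*y^2 - 10*l + y*(-50*l^2 + 6*l)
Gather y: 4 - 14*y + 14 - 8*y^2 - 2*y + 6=-8*y^2 - 16*y + 24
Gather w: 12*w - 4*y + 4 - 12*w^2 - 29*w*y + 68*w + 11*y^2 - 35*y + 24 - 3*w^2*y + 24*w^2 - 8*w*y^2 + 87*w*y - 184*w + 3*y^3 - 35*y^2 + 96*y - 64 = w^2*(12 - 3*y) + w*(-8*y^2 + 58*y - 104) + 3*y^3 - 24*y^2 + 57*y - 36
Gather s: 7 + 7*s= 7*s + 7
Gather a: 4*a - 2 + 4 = 4*a + 2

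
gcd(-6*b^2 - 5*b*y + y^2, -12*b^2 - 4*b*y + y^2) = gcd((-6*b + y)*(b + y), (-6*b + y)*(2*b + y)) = -6*b + y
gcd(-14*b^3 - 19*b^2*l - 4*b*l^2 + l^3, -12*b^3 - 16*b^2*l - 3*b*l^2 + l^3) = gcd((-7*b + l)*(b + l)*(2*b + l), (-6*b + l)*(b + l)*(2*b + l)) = 2*b^2 + 3*b*l + l^2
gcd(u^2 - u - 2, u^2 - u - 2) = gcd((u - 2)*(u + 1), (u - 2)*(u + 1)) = u^2 - u - 2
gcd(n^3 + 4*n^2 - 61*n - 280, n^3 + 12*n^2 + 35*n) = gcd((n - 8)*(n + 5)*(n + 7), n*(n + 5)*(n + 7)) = n^2 + 12*n + 35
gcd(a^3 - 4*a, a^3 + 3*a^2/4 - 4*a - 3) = a^2 - 4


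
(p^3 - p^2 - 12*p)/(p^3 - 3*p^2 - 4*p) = (p + 3)/(p + 1)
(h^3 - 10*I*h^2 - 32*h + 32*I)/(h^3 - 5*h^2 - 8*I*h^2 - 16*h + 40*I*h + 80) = (h - 2*I)/(h - 5)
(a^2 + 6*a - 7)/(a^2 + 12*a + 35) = (a - 1)/(a + 5)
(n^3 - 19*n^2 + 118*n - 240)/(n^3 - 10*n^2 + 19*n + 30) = (n - 8)/(n + 1)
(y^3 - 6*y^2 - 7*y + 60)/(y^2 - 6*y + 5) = (y^2 - y - 12)/(y - 1)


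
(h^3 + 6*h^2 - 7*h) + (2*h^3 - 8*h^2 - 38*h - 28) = 3*h^3 - 2*h^2 - 45*h - 28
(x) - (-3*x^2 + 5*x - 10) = 3*x^2 - 4*x + 10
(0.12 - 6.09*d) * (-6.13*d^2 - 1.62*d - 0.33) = 37.3317*d^3 + 9.1302*d^2 + 1.8153*d - 0.0396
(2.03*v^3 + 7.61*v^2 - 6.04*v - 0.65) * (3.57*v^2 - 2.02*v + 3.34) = 7.2471*v^5 + 23.0671*v^4 - 30.1548*v^3 + 35.2977*v^2 - 18.8606*v - 2.171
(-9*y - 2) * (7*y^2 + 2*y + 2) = -63*y^3 - 32*y^2 - 22*y - 4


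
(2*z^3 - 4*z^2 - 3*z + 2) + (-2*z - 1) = 2*z^3 - 4*z^2 - 5*z + 1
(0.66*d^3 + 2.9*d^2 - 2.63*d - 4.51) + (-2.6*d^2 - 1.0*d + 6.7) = 0.66*d^3 + 0.3*d^2 - 3.63*d + 2.19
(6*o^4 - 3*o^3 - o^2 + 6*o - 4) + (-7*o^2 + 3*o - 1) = 6*o^4 - 3*o^3 - 8*o^2 + 9*o - 5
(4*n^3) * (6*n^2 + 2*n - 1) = 24*n^5 + 8*n^4 - 4*n^3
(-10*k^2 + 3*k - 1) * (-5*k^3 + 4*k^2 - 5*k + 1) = 50*k^5 - 55*k^4 + 67*k^3 - 29*k^2 + 8*k - 1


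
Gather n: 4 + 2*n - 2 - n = n + 2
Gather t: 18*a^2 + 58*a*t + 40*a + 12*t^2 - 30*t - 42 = 18*a^2 + 40*a + 12*t^2 + t*(58*a - 30) - 42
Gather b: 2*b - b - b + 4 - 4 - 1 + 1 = 0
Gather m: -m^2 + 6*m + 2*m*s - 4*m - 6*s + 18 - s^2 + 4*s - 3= -m^2 + m*(2*s + 2) - s^2 - 2*s + 15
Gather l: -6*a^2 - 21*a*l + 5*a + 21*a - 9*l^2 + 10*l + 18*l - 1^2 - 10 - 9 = -6*a^2 + 26*a - 9*l^2 + l*(28 - 21*a) - 20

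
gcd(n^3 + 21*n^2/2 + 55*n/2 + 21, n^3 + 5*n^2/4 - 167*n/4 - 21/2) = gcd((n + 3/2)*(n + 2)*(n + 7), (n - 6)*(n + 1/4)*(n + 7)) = n + 7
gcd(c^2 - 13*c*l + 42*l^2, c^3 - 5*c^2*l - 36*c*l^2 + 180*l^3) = c - 6*l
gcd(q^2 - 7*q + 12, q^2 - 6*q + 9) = q - 3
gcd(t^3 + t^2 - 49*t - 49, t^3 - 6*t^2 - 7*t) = t^2 - 6*t - 7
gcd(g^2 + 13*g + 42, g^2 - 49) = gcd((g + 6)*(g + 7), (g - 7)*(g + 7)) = g + 7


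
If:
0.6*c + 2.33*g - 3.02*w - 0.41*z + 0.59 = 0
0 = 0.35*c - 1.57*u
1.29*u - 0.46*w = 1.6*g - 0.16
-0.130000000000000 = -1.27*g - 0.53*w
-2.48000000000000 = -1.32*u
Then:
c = 8.43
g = 4.96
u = 1.88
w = -11.65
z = 127.79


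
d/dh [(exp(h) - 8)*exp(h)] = 2*(exp(h) - 4)*exp(h)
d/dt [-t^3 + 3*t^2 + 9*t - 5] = -3*t^2 + 6*t + 9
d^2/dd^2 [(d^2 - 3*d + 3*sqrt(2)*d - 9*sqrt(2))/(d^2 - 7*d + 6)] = 2*(4*d^3 + 3*sqrt(2)*d^3 - 27*sqrt(2)*d^2 - 18*d^2 + 54*d + 135*sqrt(2)*d - 261*sqrt(2) - 90)/(d^6 - 21*d^5 + 165*d^4 - 595*d^3 + 990*d^2 - 756*d + 216)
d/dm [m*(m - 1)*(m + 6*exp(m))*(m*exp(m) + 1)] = m*(m - 1)*(m + 1)*(m + 6*exp(m))*exp(m) + m*(m - 1)*(m*exp(m) + 1)*(6*exp(m) + 1) + m*(m + 6*exp(m))*(m*exp(m) + 1) + (m - 1)*(m + 6*exp(m))*(m*exp(m) + 1)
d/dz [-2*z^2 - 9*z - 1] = -4*z - 9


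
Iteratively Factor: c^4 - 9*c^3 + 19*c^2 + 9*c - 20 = (c + 1)*(c^3 - 10*c^2 + 29*c - 20) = (c - 1)*(c + 1)*(c^2 - 9*c + 20) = (c - 5)*(c - 1)*(c + 1)*(c - 4)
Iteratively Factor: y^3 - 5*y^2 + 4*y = (y)*(y^2 - 5*y + 4) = y*(y - 1)*(y - 4)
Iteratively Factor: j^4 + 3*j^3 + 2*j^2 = (j + 2)*(j^3 + j^2) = j*(j + 2)*(j^2 + j) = j^2*(j + 2)*(j + 1)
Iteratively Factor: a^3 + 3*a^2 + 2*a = (a + 1)*(a^2 + 2*a) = (a + 1)*(a + 2)*(a)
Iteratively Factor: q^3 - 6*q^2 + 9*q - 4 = (q - 4)*(q^2 - 2*q + 1) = (q - 4)*(q - 1)*(q - 1)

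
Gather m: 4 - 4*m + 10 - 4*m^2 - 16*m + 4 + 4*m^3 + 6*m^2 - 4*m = 4*m^3 + 2*m^2 - 24*m + 18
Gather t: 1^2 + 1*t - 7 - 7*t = -6*t - 6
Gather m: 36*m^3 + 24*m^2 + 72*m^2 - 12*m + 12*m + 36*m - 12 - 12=36*m^3 + 96*m^2 + 36*m - 24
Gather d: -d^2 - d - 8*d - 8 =-d^2 - 9*d - 8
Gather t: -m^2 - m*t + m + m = -m^2 - m*t + 2*m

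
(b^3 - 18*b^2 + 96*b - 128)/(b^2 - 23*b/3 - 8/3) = 3*(b^2 - 10*b + 16)/(3*b + 1)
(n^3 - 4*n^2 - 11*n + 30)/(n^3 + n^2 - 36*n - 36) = (n^3 - 4*n^2 - 11*n + 30)/(n^3 + n^2 - 36*n - 36)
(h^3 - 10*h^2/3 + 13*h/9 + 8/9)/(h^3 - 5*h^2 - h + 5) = (9*h^2 - 21*h - 8)/(9*(h^2 - 4*h - 5))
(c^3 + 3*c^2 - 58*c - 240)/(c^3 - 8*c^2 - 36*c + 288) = (c + 5)/(c - 6)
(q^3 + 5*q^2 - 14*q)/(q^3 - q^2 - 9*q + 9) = q*(q^2 + 5*q - 14)/(q^3 - q^2 - 9*q + 9)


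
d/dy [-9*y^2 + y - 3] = 1 - 18*y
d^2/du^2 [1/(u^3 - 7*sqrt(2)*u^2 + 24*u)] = 2*(u*(-3*u + 7*sqrt(2))*(u^2 - 7*sqrt(2)*u + 24) + (3*u^2 - 14*sqrt(2)*u + 24)^2)/(u^3*(u^2 - 7*sqrt(2)*u + 24)^3)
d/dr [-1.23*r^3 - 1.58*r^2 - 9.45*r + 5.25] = -3.69*r^2 - 3.16*r - 9.45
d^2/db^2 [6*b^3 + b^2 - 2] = 36*b + 2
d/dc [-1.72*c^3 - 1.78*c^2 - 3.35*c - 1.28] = -5.16*c^2 - 3.56*c - 3.35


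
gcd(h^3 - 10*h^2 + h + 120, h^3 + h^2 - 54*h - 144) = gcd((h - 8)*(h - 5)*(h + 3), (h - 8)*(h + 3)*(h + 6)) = h^2 - 5*h - 24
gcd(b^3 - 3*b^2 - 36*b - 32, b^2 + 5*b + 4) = b^2 + 5*b + 4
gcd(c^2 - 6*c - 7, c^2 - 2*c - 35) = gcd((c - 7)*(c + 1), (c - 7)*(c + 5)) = c - 7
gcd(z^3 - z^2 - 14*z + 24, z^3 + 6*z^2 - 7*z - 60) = z^2 + z - 12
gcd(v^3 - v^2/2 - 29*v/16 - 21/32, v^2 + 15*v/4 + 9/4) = v + 3/4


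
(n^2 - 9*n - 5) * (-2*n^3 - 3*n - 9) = -2*n^5 + 18*n^4 + 7*n^3 + 18*n^2 + 96*n + 45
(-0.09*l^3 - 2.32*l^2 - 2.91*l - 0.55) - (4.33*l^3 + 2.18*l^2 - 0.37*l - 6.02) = -4.42*l^3 - 4.5*l^2 - 2.54*l + 5.47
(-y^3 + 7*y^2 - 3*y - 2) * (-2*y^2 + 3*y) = 2*y^5 - 17*y^4 + 27*y^3 - 5*y^2 - 6*y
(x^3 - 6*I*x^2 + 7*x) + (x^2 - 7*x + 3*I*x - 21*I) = x^3 + x^2 - 6*I*x^2 + 3*I*x - 21*I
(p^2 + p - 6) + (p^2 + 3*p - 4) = 2*p^2 + 4*p - 10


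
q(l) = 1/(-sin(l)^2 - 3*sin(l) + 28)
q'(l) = (2*sin(l)*cos(l) + 3*cos(l))/(-sin(l)^2 - 3*sin(l) + 28)^2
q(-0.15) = 0.04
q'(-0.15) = 0.00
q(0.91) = 0.04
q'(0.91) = 0.00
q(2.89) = 0.04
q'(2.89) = -0.00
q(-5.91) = 0.04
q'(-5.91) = 0.00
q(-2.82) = 0.03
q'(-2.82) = -0.00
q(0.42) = 0.04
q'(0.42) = 0.00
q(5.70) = 0.03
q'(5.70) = 0.00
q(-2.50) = 0.03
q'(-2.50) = -0.00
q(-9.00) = 0.03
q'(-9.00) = 0.00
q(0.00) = 0.04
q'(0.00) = 0.00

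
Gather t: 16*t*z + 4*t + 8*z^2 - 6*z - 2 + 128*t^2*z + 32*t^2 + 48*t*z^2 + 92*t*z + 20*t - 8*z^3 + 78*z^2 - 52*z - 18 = t^2*(128*z + 32) + t*(48*z^2 + 108*z + 24) - 8*z^3 + 86*z^2 - 58*z - 20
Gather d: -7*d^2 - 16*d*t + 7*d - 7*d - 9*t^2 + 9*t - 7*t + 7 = -7*d^2 - 16*d*t - 9*t^2 + 2*t + 7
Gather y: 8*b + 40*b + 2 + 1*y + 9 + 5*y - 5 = 48*b + 6*y + 6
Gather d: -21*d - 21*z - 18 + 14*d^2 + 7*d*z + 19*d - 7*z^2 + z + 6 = 14*d^2 + d*(7*z - 2) - 7*z^2 - 20*z - 12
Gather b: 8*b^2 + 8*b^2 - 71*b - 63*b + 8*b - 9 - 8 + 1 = 16*b^2 - 126*b - 16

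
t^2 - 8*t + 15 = (t - 5)*(t - 3)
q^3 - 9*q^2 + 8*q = q*(q - 8)*(q - 1)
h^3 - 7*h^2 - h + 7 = (h - 7)*(h - 1)*(h + 1)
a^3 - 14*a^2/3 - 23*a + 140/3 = (a - 7)*(a - 5/3)*(a + 4)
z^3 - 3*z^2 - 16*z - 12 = (z - 6)*(z + 1)*(z + 2)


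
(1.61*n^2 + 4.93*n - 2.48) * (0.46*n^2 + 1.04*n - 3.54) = 0.7406*n^4 + 3.9422*n^3 - 1.713*n^2 - 20.0314*n + 8.7792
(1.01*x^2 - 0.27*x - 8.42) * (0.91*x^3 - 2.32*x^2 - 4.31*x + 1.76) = 0.9191*x^5 - 2.5889*x^4 - 11.3889*x^3 + 22.4757*x^2 + 35.815*x - 14.8192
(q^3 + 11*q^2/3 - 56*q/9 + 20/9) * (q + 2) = q^4 + 17*q^3/3 + 10*q^2/9 - 92*q/9 + 40/9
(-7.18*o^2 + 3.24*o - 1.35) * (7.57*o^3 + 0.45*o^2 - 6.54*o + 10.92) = -54.3526*o^5 + 21.2958*o^4 + 38.1957*o^3 - 100.2027*o^2 + 44.2098*o - 14.742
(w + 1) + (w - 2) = 2*w - 1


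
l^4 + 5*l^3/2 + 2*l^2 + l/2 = l*(l + 1/2)*(l + 1)^2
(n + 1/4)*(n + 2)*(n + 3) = n^3 + 21*n^2/4 + 29*n/4 + 3/2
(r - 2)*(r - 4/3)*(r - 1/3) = r^3 - 11*r^2/3 + 34*r/9 - 8/9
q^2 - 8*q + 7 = (q - 7)*(q - 1)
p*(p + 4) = p^2 + 4*p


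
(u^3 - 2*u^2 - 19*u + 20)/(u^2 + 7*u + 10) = (u^3 - 2*u^2 - 19*u + 20)/(u^2 + 7*u + 10)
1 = 1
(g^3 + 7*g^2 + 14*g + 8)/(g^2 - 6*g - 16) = (g^2 + 5*g + 4)/(g - 8)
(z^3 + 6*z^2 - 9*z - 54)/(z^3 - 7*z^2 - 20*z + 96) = (z^2 + 9*z + 18)/(z^2 - 4*z - 32)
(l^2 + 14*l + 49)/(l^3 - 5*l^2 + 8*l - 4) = (l^2 + 14*l + 49)/(l^3 - 5*l^2 + 8*l - 4)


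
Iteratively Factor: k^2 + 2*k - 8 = (k - 2)*(k + 4)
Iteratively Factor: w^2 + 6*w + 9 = (w + 3)*(w + 3)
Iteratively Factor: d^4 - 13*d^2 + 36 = (d - 2)*(d^3 + 2*d^2 - 9*d - 18) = (d - 2)*(d + 2)*(d^2 - 9) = (d - 2)*(d + 2)*(d + 3)*(d - 3)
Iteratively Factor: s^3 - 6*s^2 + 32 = (s - 4)*(s^2 - 2*s - 8) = (s - 4)*(s + 2)*(s - 4)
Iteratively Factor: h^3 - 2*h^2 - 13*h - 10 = (h + 1)*(h^2 - 3*h - 10) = (h + 1)*(h + 2)*(h - 5)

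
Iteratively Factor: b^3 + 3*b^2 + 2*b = (b + 1)*(b^2 + 2*b) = b*(b + 1)*(b + 2)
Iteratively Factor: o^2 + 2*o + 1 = (o + 1)*(o + 1)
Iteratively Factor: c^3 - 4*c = (c - 2)*(c^2 + 2*c) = c*(c - 2)*(c + 2)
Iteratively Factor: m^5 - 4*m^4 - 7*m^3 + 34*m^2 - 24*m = (m + 3)*(m^4 - 7*m^3 + 14*m^2 - 8*m) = (m - 1)*(m + 3)*(m^3 - 6*m^2 + 8*m) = (m - 4)*(m - 1)*(m + 3)*(m^2 - 2*m) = (m - 4)*(m - 2)*(m - 1)*(m + 3)*(m)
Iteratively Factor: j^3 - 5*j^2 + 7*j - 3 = (j - 3)*(j^2 - 2*j + 1) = (j - 3)*(j - 1)*(j - 1)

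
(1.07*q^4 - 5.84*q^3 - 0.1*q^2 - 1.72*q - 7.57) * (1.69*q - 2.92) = 1.8083*q^5 - 12.994*q^4 + 16.8838*q^3 - 2.6148*q^2 - 7.7709*q + 22.1044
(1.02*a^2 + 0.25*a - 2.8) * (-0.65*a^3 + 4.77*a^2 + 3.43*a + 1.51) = -0.663*a^5 + 4.7029*a^4 + 6.5111*a^3 - 10.9583*a^2 - 9.2265*a - 4.228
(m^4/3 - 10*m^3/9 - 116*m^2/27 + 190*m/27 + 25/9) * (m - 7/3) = m^5/3 - 17*m^4/9 - 46*m^3/27 + 1382*m^2/81 - 1105*m/81 - 175/27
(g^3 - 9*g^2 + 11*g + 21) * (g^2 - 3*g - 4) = g^5 - 12*g^4 + 34*g^3 + 24*g^2 - 107*g - 84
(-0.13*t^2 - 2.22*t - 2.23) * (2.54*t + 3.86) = -0.3302*t^3 - 6.1406*t^2 - 14.2334*t - 8.6078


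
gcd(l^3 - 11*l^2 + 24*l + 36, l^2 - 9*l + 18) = l - 6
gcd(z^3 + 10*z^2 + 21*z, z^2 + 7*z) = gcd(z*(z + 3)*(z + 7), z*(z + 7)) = z^2 + 7*z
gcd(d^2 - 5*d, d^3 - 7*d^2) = d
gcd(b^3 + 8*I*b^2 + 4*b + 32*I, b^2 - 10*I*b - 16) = b - 2*I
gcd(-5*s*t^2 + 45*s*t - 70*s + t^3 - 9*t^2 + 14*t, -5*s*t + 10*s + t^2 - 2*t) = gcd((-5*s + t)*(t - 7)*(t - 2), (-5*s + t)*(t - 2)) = 5*s*t - 10*s - t^2 + 2*t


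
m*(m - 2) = m^2 - 2*m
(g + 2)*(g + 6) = g^2 + 8*g + 12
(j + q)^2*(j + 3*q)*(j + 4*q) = j^4 + 9*j^3*q + 27*j^2*q^2 + 31*j*q^3 + 12*q^4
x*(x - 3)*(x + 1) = x^3 - 2*x^2 - 3*x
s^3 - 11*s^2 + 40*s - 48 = (s - 4)^2*(s - 3)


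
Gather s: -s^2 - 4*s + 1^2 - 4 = -s^2 - 4*s - 3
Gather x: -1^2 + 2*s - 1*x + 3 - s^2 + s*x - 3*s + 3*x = -s^2 - s + x*(s + 2) + 2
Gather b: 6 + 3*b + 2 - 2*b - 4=b + 4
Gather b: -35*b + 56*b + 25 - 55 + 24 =21*b - 6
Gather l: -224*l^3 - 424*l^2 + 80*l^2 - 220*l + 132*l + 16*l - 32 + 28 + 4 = -224*l^3 - 344*l^2 - 72*l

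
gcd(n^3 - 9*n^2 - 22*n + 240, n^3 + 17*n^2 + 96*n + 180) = n + 5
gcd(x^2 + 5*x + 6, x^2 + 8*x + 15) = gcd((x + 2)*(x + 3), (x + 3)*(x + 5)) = x + 3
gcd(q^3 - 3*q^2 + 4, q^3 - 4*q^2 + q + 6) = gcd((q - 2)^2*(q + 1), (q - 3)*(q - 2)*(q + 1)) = q^2 - q - 2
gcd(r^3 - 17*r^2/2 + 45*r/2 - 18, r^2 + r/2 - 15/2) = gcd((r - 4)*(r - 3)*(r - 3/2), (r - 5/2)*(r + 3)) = 1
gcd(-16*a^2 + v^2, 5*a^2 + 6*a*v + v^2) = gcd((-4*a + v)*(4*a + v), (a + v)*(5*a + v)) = 1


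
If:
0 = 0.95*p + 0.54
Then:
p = -0.57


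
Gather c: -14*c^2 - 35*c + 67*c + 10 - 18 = -14*c^2 + 32*c - 8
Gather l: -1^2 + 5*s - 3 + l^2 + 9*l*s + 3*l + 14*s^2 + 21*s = l^2 + l*(9*s + 3) + 14*s^2 + 26*s - 4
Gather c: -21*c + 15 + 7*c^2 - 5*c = 7*c^2 - 26*c + 15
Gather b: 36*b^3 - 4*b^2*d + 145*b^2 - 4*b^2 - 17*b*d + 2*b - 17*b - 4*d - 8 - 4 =36*b^3 + b^2*(141 - 4*d) + b*(-17*d - 15) - 4*d - 12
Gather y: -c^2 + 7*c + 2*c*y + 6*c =-c^2 + 2*c*y + 13*c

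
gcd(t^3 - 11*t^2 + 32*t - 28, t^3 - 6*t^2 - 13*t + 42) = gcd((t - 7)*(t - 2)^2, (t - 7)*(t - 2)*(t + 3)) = t^2 - 9*t + 14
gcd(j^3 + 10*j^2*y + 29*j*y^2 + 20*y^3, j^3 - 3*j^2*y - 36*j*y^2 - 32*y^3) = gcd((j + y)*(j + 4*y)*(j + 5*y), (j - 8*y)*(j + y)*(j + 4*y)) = j^2 + 5*j*y + 4*y^2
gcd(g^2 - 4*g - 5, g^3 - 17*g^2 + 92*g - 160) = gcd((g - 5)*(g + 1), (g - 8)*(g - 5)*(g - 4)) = g - 5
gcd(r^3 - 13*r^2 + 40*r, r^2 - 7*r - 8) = r - 8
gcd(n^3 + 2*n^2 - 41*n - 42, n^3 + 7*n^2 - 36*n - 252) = n^2 + n - 42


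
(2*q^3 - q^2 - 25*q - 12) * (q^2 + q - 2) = 2*q^5 + q^4 - 30*q^3 - 35*q^2 + 38*q + 24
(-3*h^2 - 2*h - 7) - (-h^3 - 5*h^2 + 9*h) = h^3 + 2*h^2 - 11*h - 7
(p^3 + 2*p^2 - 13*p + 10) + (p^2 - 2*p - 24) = p^3 + 3*p^2 - 15*p - 14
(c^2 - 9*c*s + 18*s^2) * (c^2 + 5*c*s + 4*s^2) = c^4 - 4*c^3*s - 23*c^2*s^2 + 54*c*s^3 + 72*s^4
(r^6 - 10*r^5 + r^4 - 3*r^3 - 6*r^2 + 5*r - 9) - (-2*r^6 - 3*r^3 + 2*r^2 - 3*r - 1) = 3*r^6 - 10*r^5 + r^4 - 8*r^2 + 8*r - 8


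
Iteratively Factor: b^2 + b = (b + 1)*(b)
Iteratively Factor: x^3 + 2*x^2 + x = (x)*(x^2 + 2*x + 1) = x*(x + 1)*(x + 1)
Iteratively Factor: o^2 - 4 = (o - 2)*(o + 2)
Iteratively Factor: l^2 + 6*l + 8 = (l + 2)*(l + 4)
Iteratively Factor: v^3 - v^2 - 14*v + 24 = (v - 2)*(v^2 + v - 12) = (v - 2)*(v + 4)*(v - 3)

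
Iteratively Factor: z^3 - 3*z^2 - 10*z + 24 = (z + 3)*(z^2 - 6*z + 8) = (z - 4)*(z + 3)*(z - 2)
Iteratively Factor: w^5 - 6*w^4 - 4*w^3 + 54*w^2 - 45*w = (w - 3)*(w^4 - 3*w^3 - 13*w^2 + 15*w) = (w - 3)*(w - 1)*(w^3 - 2*w^2 - 15*w) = w*(w - 3)*(w - 1)*(w^2 - 2*w - 15) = w*(w - 5)*(w - 3)*(w - 1)*(w + 3)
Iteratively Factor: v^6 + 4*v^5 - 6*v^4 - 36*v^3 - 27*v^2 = (v + 1)*(v^5 + 3*v^4 - 9*v^3 - 27*v^2) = (v + 1)*(v + 3)*(v^4 - 9*v^2) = v*(v + 1)*(v + 3)*(v^3 - 9*v) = v^2*(v + 1)*(v + 3)*(v^2 - 9) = v^2*(v - 3)*(v + 1)*(v + 3)*(v + 3)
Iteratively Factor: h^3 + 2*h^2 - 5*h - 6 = (h - 2)*(h^2 + 4*h + 3) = (h - 2)*(h + 3)*(h + 1)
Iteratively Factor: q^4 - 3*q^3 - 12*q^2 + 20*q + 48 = (q + 2)*(q^3 - 5*q^2 - 2*q + 24) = (q + 2)^2*(q^2 - 7*q + 12) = (q - 3)*(q + 2)^2*(q - 4)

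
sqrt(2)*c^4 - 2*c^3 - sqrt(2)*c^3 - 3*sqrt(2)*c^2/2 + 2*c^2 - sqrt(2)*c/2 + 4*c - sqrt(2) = (c - 2)*(c - sqrt(2)/2)^2*(sqrt(2)*c + sqrt(2))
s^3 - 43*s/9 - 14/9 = (s - 7/3)*(s + 1/3)*(s + 2)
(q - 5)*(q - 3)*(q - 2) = q^3 - 10*q^2 + 31*q - 30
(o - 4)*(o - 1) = o^2 - 5*o + 4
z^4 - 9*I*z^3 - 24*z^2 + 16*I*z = z*(z - 4*I)^2*(z - I)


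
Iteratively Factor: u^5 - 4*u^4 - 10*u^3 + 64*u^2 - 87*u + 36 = (u + 4)*(u^4 - 8*u^3 + 22*u^2 - 24*u + 9) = (u - 3)*(u + 4)*(u^3 - 5*u^2 + 7*u - 3) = (u - 3)*(u - 1)*(u + 4)*(u^2 - 4*u + 3) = (u - 3)*(u - 1)^2*(u + 4)*(u - 3)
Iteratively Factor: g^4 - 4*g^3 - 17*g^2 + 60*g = (g)*(g^3 - 4*g^2 - 17*g + 60) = g*(g - 3)*(g^2 - g - 20) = g*(g - 3)*(g + 4)*(g - 5)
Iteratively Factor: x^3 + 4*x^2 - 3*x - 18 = (x + 3)*(x^2 + x - 6) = (x + 3)^2*(x - 2)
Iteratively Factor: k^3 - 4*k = (k + 2)*(k^2 - 2*k) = k*(k + 2)*(k - 2)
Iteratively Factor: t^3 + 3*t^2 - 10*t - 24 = (t + 2)*(t^2 + t - 12) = (t - 3)*(t + 2)*(t + 4)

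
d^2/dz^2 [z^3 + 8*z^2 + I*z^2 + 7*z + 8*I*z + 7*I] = 6*z + 16 + 2*I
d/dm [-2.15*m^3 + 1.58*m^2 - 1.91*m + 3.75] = -6.45*m^2 + 3.16*m - 1.91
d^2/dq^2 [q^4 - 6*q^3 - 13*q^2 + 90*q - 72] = 12*q^2 - 36*q - 26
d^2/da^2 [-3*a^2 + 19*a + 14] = -6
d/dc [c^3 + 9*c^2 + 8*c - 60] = 3*c^2 + 18*c + 8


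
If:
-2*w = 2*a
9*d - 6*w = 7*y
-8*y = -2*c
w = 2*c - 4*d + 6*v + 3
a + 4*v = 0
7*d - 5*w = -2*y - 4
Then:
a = -50/261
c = -184/87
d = -74/261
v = 25/522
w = 50/261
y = -46/87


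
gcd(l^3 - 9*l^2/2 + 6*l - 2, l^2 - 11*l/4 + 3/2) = l - 2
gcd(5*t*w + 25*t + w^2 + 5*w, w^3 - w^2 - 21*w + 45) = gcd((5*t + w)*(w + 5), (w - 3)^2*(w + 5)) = w + 5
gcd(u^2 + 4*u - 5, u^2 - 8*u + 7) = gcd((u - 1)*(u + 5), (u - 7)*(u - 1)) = u - 1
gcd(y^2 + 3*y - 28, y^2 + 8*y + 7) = y + 7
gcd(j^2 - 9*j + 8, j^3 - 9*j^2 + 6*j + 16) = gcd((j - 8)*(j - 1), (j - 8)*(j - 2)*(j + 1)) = j - 8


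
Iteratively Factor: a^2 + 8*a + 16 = (a + 4)*(a + 4)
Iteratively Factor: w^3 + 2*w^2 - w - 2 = (w + 2)*(w^2 - 1) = (w - 1)*(w + 2)*(w + 1)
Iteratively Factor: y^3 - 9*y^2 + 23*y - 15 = (y - 3)*(y^2 - 6*y + 5) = (y - 5)*(y - 3)*(y - 1)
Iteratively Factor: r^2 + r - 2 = (r - 1)*(r + 2)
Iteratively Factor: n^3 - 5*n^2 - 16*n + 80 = (n - 4)*(n^2 - n - 20) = (n - 4)*(n + 4)*(n - 5)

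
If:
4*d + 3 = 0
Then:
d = -3/4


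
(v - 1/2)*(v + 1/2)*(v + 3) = v^3 + 3*v^2 - v/4 - 3/4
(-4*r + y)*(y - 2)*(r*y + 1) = -4*r^2*y^2 + 8*r^2*y + r*y^3 - 2*r*y^2 - 4*r*y + 8*r + y^2 - 2*y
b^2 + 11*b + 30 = (b + 5)*(b + 6)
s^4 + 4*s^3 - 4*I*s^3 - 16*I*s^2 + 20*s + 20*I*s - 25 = (s + 5)*(s - 5*I)*(-I*s + 1)*(I*s - I)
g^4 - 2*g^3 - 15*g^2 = g^2*(g - 5)*(g + 3)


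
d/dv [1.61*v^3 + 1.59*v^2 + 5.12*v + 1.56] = 4.83*v^2 + 3.18*v + 5.12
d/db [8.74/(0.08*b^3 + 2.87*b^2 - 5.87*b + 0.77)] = (-2.0976*b^2 - 50.1676*b + 51.3038)/(0.08*b^3 + 2.87*b^2 - 5.87*b + 0.77)^2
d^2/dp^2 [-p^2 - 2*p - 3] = -2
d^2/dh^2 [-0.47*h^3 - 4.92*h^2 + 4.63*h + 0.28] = -2.82*h - 9.84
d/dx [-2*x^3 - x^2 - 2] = 2*x*(-3*x - 1)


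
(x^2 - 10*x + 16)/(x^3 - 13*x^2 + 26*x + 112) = (x - 2)/(x^2 - 5*x - 14)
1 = 1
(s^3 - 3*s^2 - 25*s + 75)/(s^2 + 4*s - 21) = (s^2 - 25)/(s + 7)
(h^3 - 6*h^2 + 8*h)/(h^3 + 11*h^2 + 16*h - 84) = h*(h - 4)/(h^2 + 13*h + 42)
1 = 1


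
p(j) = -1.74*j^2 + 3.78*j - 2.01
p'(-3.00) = 14.22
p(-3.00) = -29.01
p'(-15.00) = 55.98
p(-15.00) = -450.21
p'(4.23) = -10.94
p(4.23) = -17.15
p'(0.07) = 3.54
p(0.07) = -1.75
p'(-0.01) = 3.81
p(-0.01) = -2.05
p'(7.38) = -21.90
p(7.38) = -68.88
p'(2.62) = -5.34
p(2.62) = -4.05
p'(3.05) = -6.83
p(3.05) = -6.67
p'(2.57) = -5.16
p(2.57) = -3.79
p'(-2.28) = 11.71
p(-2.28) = -19.67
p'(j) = 3.78 - 3.48*j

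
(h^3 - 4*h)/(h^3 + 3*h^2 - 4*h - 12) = h/(h + 3)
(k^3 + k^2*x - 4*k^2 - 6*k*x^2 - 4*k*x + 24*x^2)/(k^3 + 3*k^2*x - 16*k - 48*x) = (k - 2*x)/(k + 4)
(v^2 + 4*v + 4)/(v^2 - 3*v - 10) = (v + 2)/(v - 5)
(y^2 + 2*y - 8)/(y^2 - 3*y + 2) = (y + 4)/(y - 1)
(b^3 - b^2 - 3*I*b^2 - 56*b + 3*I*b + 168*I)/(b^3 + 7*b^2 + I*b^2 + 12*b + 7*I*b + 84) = (b - 8)/(b + 4*I)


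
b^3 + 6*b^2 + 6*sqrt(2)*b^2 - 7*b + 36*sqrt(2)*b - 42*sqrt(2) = (b - 1)*(b + 7)*(b + 6*sqrt(2))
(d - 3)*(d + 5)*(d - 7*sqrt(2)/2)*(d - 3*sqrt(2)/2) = d^4 - 5*sqrt(2)*d^3 + 2*d^3 - 10*sqrt(2)*d^2 - 9*d^2/2 + 21*d + 75*sqrt(2)*d - 315/2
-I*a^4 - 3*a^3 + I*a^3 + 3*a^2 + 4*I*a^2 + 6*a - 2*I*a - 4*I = (a - 2)*(a - 2*I)*(a - I)*(-I*a - I)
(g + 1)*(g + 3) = g^2 + 4*g + 3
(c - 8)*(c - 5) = c^2 - 13*c + 40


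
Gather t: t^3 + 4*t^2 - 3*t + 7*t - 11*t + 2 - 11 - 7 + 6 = t^3 + 4*t^2 - 7*t - 10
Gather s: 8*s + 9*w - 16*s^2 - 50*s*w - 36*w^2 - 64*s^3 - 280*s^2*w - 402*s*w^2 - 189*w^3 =-64*s^3 + s^2*(-280*w - 16) + s*(-402*w^2 - 50*w + 8) - 189*w^3 - 36*w^2 + 9*w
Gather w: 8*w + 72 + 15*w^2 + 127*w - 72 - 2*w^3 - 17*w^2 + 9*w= -2*w^3 - 2*w^2 + 144*w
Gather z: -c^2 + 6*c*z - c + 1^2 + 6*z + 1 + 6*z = -c^2 - c + z*(6*c + 12) + 2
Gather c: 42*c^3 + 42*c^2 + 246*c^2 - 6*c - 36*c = 42*c^3 + 288*c^2 - 42*c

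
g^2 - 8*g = g*(g - 8)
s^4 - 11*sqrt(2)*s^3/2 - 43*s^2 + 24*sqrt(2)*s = s*(s - 8*sqrt(2))*(s - sqrt(2)/2)*(s + 3*sqrt(2))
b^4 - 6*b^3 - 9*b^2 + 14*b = b*(b - 7)*(b - 1)*(b + 2)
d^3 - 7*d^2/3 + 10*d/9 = d*(d - 5/3)*(d - 2/3)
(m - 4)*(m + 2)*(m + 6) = m^3 + 4*m^2 - 20*m - 48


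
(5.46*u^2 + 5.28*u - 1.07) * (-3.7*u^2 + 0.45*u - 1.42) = -20.202*u^4 - 17.079*u^3 - 1.4182*u^2 - 7.9791*u + 1.5194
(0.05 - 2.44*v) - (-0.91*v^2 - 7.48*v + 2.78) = 0.91*v^2 + 5.04*v - 2.73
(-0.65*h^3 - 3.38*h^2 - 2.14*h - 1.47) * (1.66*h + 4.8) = -1.079*h^4 - 8.7308*h^3 - 19.7764*h^2 - 12.7122*h - 7.056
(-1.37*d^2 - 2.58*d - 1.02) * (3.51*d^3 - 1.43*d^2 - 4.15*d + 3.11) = -4.8087*d^5 - 7.0967*d^4 + 5.7947*d^3 + 7.9049*d^2 - 3.7908*d - 3.1722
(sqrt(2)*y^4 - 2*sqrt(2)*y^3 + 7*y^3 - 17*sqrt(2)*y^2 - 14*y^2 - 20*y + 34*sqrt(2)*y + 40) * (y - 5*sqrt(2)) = sqrt(2)*y^5 - 3*y^4 - 2*sqrt(2)*y^4 - 52*sqrt(2)*y^3 + 6*y^3 + 104*sqrt(2)*y^2 + 150*y^2 - 300*y + 100*sqrt(2)*y - 200*sqrt(2)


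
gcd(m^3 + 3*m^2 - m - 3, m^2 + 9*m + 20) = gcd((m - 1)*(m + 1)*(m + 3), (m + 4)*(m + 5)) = 1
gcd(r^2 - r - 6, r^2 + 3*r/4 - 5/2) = r + 2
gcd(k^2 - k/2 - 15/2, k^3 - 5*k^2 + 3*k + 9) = k - 3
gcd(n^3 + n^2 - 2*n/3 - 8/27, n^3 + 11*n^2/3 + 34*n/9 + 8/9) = n^2 + 5*n/3 + 4/9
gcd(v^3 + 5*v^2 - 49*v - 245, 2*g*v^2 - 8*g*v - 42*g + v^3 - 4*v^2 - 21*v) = v - 7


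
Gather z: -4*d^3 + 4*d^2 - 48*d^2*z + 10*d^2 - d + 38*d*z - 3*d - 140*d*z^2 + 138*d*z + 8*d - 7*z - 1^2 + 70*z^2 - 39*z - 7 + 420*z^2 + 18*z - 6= -4*d^3 + 14*d^2 + 4*d + z^2*(490 - 140*d) + z*(-48*d^2 + 176*d - 28) - 14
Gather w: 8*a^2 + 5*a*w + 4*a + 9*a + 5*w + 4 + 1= 8*a^2 + 13*a + w*(5*a + 5) + 5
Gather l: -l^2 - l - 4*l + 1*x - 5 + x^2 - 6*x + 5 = -l^2 - 5*l + x^2 - 5*x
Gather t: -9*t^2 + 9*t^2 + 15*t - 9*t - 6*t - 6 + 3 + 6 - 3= 0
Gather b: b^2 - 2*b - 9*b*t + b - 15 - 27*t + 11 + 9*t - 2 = b^2 + b*(-9*t - 1) - 18*t - 6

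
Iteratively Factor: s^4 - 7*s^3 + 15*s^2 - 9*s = (s - 3)*(s^3 - 4*s^2 + 3*s) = s*(s - 3)*(s^2 - 4*s + 3) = s*(s - 3)*(s - 1)*(s - 3)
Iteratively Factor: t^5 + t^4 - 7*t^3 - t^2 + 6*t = (t)*(t^4 + t^3 - 7*t^2 - t + 6) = t*(t + 1)*(t^3 - 7*t + 6) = t*(t - 2)*(t + 1)*(t^2 + 2*t - 3) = t*(t - 2)*(t + 1)*(t + 3)*(t - 1)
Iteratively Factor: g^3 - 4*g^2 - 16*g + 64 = (g - 4)*(g^2 - 16) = (g - 4)^2*(g + 4)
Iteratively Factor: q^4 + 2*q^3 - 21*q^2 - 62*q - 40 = (q + 4)*(q^3 - 2*q^2 - 13*q - 10) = (q + 2)*(q + 4)*(q^2 - 4*q - 5) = (q + 1)*(q + 2)*(q + 4)*(q - 5)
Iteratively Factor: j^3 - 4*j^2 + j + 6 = (j - 3)*(j^2 - j - 2) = (j - 3)*(j + 1)*(j - 2)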